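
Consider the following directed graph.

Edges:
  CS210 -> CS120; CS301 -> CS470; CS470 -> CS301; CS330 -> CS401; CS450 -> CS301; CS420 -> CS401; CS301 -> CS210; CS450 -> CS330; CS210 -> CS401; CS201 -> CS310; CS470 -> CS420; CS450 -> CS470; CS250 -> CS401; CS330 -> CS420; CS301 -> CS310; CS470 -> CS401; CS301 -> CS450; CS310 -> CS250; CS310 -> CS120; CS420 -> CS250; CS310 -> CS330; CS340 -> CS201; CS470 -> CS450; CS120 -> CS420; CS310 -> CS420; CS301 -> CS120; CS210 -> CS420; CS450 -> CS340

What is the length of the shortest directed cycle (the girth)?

For each vertex v, BFS finds the shortest path from v back to v.
The shortest such closed walk is CS450 → CS470 → CS450, length 2.

2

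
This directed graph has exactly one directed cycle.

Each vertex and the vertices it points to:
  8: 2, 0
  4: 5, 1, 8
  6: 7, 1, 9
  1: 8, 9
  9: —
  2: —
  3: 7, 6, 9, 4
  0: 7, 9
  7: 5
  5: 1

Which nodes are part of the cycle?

0, 1, 5, 7, 8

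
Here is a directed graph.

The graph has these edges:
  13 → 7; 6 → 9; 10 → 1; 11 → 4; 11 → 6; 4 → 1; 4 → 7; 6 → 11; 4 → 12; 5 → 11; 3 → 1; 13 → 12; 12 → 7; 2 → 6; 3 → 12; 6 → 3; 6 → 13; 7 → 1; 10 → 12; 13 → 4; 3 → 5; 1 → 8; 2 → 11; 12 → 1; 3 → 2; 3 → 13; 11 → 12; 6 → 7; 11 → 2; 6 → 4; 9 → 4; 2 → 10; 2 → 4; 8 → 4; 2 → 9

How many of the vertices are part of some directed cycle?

A vertex is on a directed cycle iff it belongs to a strongly connected component of size ≥ 2 (or has a self-loop).
The vertices on cycles are {1, 2, 3, 4, 5, 6, 7, 8, 11, 12} — 10 in total.

10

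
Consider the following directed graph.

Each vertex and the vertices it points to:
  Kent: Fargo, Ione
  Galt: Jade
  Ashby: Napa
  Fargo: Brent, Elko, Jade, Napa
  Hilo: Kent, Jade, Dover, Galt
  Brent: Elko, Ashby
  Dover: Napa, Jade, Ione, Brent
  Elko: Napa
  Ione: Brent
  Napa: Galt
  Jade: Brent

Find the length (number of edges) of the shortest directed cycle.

For each vertex v, BFS finds the shortest path from v back to v.
The shortest such closed walk is Galt → Jade → Brent → Ashby → Napa → Galt, length 5.

5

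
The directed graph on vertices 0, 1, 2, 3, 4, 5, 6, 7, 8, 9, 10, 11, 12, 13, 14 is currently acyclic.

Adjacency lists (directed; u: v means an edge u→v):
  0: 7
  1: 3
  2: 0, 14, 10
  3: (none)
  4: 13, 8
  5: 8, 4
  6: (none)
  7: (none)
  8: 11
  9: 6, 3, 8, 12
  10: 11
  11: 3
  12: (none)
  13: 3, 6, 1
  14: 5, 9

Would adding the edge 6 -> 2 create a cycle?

Adding 6→2 creates a cycle iff 2 can already reach 6.
Path from 2: 2 → 14 → 9 → 6.
So 2 → … → 6 → 2 is a cycle.

Yes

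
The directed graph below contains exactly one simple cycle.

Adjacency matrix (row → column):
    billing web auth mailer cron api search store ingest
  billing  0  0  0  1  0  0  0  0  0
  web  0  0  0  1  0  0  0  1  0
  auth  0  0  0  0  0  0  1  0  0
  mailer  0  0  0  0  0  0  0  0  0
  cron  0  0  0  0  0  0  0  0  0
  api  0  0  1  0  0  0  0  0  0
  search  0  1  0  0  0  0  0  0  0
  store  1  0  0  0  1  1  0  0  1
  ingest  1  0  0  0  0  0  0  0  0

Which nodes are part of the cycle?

api, web, auth, store, search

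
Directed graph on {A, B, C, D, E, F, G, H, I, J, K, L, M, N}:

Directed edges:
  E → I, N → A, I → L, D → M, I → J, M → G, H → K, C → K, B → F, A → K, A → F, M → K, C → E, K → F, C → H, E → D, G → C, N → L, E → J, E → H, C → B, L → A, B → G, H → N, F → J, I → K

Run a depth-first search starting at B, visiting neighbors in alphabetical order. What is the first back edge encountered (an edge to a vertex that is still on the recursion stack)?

DFS from B (visiting neighbors in alphabetical order); mark gray on enter, black on exit:
B gray
  F gray
    J gray
    J black
  F black
  G gray
    C gray
      C→B: B is gray → back edge
First back edge: C → B.

C->B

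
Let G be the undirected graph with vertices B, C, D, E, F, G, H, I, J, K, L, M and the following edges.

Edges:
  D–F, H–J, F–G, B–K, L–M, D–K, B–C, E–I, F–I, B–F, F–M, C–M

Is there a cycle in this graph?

Yes

DFS, tracking each vertex's parent; an edge to a visited non-parent vertex closes a cycle.
Start from B:
visit B (parent –)
  visit K (parent B)
    K–B: parent, skip
    visit D (parent K)
      D–K: parent, skip
      visit F (parent D)
        visit M (parent F)
          visit L (parent M)
            L–M: parent, skip
          M–F: parent, skip
          visit C (parent M)
            C–M: parent, skip
            C–B: B visited and ≠ parent → cycle
Cycle: B – K – D – F – M – C – B.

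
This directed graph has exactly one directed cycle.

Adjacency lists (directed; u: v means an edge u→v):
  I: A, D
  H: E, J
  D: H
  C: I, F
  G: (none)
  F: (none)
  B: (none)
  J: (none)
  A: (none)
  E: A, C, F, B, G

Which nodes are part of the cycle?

C, D, E, H, I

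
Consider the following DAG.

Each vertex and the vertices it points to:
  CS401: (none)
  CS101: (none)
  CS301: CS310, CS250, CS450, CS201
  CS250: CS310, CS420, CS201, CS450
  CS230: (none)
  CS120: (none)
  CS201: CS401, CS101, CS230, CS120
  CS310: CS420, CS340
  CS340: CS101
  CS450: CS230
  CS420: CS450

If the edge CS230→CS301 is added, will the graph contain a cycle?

Yes

Adding CS230→CS301 creates a cycle iff CS301 can already reach CS230.
Path from CS301: CS301 → CS201 → CS230.
So CS301 → … → CS230 → CS301 is a cycle.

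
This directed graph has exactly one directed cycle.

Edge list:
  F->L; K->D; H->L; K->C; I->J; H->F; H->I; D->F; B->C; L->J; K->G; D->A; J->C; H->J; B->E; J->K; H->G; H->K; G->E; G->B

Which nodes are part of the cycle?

DFS with gray/black marking from K:
K gray
  C gray
  C black
  G gray
    B gray
      B→C: C black — skip
      E gray
      E black
    B black
    G→E: E black — skip
  G black
  D gray
    A gray
    A black
    F gray
      L gray
        J gray
          J→C: C black — skip
          J→K: K is gray → back edge
Back edge closes the cycle K → D → F → L → J → K; its vertices are {D, F, J, K, L}.

D, F, J, K, L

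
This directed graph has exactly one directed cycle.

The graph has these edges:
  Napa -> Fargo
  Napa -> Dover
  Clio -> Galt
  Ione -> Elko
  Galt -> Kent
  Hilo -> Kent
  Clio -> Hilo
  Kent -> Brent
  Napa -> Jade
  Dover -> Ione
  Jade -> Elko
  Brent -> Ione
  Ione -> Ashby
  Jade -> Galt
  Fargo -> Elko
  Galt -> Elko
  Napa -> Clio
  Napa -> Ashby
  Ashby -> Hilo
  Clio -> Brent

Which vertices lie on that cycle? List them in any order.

Hilo, Ione, Kent, Ashby, Brent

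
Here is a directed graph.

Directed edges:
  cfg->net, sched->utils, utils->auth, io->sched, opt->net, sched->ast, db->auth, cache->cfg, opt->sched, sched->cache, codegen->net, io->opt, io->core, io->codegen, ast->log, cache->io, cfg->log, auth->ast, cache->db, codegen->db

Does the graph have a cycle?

Yes

DFS with white/gray/black marking, starting from cfg:
cfg gray
  net gray
  net black
  log gray
  log black
cfg black
sched gray
  utils gray
    auth gray
      ast gray
        ast→log: log black — skip
      ast black
    auth black
  utils black
  cache gray
    io gray
      core gray
      core black
      io→sched: sched is gray → back edge
Back edge found, so a cycle exists: sched → cache → io → sched.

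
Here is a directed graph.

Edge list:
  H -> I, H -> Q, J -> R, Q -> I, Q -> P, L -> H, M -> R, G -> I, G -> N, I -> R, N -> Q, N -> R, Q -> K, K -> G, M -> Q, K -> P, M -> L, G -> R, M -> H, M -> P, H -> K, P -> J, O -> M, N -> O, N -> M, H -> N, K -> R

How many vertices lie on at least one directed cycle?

8

A vertex is on a directed cycle iff it belongs to a strongly connected component of size ≥ 2 (or has a self-loop).
The vertices on cycles are {G, H, K, L, M, N, O, Q} — 8 in total.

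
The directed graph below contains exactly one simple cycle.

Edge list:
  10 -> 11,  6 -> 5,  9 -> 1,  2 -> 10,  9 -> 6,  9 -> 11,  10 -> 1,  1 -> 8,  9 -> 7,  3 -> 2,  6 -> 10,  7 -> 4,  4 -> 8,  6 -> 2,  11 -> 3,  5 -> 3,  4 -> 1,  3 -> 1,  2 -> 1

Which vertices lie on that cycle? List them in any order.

2, 3, 10, 11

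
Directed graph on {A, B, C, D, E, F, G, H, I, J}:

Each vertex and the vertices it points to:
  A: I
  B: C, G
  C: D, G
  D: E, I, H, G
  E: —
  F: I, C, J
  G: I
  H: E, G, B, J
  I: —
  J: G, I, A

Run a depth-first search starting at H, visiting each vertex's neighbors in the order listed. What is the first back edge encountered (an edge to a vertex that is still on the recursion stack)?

D→H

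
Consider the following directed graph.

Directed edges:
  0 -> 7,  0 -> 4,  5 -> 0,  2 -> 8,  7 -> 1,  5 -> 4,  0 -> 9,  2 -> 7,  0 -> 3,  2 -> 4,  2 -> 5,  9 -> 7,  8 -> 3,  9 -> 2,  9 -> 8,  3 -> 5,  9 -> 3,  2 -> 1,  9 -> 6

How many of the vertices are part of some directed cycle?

A vertex is on a directed cycle iff it belongs to a strongly connected component of size ≥ 2 (or has a self-loop).
The vertices on cycles are {0, 2, 3, 5, 8, 9} — 6 in total.

6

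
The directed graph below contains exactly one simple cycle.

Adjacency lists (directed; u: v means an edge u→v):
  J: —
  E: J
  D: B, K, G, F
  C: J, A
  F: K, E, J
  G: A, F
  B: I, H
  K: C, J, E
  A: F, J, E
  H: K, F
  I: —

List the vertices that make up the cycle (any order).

DFS with gray/black marking from A:
A gray
  F gray
    K gray
      C gray
        J gray
        J black
        C→A: A is gray → back edge
Back edge closes the cycle A → F → K → C → A; its vertices are {A, C, F, K}.

A, C, F, K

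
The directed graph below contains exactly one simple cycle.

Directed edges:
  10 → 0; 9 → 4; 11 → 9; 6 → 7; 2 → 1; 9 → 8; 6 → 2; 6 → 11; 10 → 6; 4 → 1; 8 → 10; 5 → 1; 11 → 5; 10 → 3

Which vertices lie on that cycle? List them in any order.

DFS with gray/black marking from 10:
10 gray
  6 gray
    7 gray
    7 black
    2 gray
      1 gray
      1 black
    2 black
    11 gray
      5 gray
        5→1: 1 black — skip
      5 black
      9 gray
        8 gray
          8→10: 10 is gray → back edge
Back edge closes the cycle 10 → 6 → 11 → 9 → 8 → 10; its vertices are {6, 8, 9, 10, 11}.

6, 8, 9, 10, 11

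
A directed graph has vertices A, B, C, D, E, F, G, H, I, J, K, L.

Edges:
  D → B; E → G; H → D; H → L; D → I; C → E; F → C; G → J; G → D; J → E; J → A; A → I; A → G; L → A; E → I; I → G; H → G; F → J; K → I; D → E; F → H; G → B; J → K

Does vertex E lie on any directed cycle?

E is on a cycle iff E can reach itself via ≥1 edge.
E → G → D → E — yes.

Yes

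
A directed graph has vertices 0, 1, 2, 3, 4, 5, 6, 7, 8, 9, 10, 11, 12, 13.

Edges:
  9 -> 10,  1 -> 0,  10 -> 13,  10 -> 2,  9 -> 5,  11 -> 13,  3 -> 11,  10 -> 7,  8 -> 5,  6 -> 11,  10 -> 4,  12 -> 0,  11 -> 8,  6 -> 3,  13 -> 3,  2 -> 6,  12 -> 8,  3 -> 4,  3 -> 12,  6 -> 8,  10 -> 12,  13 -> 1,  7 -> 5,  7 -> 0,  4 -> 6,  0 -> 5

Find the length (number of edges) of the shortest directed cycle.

3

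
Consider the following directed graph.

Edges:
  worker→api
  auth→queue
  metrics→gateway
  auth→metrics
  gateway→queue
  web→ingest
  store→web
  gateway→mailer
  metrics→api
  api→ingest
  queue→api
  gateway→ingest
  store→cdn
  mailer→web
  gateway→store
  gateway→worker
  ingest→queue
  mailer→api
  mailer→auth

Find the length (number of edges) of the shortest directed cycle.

For each vertex v, BFS finds the shortest path from v back to v.
The shortest such closed walk is queue → api → ingest → queue, length 3.

3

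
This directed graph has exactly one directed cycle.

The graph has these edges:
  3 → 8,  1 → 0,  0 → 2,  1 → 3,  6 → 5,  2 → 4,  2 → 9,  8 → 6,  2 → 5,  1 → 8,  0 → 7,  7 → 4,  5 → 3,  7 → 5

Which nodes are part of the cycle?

3, 5, 6, 8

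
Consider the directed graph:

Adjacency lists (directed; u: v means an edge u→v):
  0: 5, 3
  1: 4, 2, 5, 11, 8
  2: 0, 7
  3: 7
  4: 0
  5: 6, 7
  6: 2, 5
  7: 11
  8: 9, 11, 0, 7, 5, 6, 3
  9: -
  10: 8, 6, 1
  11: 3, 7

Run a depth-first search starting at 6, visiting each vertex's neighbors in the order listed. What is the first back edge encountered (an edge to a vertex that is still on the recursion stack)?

5->6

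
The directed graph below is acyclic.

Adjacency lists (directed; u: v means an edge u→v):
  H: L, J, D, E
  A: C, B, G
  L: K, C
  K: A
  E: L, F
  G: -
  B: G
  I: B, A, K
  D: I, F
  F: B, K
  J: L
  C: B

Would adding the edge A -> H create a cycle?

Adding A→H creates a cycle iff H can already reach A.
Path from H: H → D → I → A.
So H → … → A → H is a cycle.

Yes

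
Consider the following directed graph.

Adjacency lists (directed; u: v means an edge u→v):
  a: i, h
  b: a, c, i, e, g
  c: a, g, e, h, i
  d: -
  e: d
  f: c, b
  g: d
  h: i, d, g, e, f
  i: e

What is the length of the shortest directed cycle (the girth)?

For each vertex v, BFS finds the shortest path from v back to v.
The shortest such closed walk is h → f → c → h, length 3.

3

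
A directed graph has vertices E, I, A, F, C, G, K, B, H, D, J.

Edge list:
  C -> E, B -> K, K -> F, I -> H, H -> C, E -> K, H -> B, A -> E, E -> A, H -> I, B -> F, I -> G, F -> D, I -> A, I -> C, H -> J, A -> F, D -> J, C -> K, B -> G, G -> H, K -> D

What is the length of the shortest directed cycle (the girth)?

2

For each vertex v, BFS finds the shortest path from v back to v.
The shortest such closed walk is I → H → I, length 2.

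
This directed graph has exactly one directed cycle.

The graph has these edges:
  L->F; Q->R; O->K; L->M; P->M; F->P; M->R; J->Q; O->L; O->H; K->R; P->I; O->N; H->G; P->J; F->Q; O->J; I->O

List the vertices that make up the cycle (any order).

F, I, L, O, P

DFS with gray/black marking from O:
O gray
  J gray
    Q gray
      R gray
      R black
    Q black
  J black
  N gray
  N black
  L gray
    F gray
      F→Q: Q black — skip
      P gray
        M gray
          M→R: R black — skip
        M black
        I gray
          I→O: O is gray → back edge
Back edge closes the cycle O → L → F → P → I → O; its vertices are {F, I, L, O, P}.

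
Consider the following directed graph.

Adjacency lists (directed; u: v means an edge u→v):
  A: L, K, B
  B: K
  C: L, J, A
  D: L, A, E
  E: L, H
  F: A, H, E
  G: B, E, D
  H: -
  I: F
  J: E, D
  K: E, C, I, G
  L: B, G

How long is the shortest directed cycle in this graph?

3

For each vertex v, BFS finds the shortest path from v back to v.
The shortest such closed walk is K → C → A → K, length 3.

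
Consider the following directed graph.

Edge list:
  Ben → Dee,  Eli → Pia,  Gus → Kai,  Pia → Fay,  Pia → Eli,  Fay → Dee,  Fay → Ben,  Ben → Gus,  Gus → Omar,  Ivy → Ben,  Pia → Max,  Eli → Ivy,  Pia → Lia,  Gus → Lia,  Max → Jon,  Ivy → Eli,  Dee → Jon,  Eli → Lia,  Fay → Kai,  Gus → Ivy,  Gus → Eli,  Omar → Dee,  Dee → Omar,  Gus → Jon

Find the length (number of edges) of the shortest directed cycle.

2

For each vertex v, BFS finds the shortest path from v back to v.
The shortest such closed walk is Omar → Dee → Omar, length 2.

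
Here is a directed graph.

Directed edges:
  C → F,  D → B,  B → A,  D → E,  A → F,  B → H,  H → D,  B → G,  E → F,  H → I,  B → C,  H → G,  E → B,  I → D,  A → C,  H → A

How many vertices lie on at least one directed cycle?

A vertex is on a directed cycle iff it belongs to a strongly connected component of size ≥ 2 (or has a self-loop).
The vertices on cycles are {B, D, E, H, I} — 5 in total.

5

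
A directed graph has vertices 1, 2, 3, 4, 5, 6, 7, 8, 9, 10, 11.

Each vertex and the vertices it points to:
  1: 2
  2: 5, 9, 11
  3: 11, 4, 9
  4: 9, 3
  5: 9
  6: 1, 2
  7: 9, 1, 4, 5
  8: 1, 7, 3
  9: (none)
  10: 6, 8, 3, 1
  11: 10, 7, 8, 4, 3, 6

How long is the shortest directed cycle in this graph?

2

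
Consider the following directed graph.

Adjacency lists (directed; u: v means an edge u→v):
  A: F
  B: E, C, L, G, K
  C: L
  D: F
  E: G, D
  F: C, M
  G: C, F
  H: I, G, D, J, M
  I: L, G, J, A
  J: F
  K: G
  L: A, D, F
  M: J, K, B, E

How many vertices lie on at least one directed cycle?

11

A vertex is on a directed cycle iff it belongs to a strongly connected component of size ≥ 2 (or has a self-loop).
The vertices on cycles are {A, B, C, D, E, F, G, J, K, L, M} — 11 in total.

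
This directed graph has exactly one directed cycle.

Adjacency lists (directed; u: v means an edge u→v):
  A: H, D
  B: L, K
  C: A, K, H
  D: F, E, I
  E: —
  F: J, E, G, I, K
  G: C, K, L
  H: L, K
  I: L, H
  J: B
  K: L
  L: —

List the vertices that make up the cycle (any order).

A, C, D, F, G

DFS with gray/black marking from D:
D gray
  F gray
    J gray
      B gray
        L gray
        L black
        K gray
          K→L: L black — skip
        K black
      B black
    J black
    E gray
    E black
    G gray
      C gray
        A gray
          H gray
            H→L: L black — skip
            H→K: K black — skip
          H black
          A→D: D is gray → back edge
Back edge closes the cycle D → F → G → C → A → D; its vertices are {A, C, D, F, G}.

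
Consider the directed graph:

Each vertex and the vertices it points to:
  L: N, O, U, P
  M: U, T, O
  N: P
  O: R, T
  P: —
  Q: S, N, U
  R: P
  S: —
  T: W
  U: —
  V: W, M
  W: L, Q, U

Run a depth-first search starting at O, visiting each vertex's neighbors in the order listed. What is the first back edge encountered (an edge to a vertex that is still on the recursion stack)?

DFS from O (visiting each vertex's neighbors in the order listed); mark gray on enter, black on exit:
O gray
  R gray
    P gray
    P black
  R black
  T gray
    W gray
      L gray
        N gray
          N→P: P black — skip
        N black
        L→O: O is gray → back edge
First back edge: L → O.

L->O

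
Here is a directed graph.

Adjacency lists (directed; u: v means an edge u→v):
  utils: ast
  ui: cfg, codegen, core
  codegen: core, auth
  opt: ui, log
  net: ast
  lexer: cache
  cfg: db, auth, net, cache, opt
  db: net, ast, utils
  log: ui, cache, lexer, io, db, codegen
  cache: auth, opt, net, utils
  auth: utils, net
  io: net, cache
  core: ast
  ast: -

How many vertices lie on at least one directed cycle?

7

A vertex is on a directed cycle iff it belongs to a strongly connected component of size ≥ 2 (or has a self-loop).
The vertices on cycles are {io, ui, cfg, log, opt, cache, lexer} — 7 in total.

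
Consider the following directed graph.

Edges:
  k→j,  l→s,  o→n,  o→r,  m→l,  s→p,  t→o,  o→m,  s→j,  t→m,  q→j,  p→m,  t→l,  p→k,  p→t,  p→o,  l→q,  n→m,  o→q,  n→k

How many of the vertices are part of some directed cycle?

7

A vertex is on a directed cycle iff it belongs to a strongly connected component of size ≥ 2 (or has a self-loop).
The vertices on cycles are {l, m, n, o, p, s, t} — 7 in total.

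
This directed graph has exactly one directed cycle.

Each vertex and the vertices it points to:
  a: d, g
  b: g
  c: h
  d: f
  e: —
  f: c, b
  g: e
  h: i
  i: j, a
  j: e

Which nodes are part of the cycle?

a, c, d, f, h, i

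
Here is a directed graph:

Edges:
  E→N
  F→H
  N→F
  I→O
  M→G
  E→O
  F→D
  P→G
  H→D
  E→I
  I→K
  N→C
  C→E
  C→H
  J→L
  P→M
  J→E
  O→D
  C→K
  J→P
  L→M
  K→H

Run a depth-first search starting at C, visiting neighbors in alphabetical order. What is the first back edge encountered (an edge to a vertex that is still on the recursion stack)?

DFS from C (visiting neighbors in alphabetical order); mark gray on enter, black on exit:
C gray
  E gray
    I gray
      K gray
        H gray
          D gray
          D black
        H black
      K black
      O gray
        O→D: D black — skip
      O black
    I black
    N gray
      N→C: C is gray → back edge
First back edge: N → C.

N→C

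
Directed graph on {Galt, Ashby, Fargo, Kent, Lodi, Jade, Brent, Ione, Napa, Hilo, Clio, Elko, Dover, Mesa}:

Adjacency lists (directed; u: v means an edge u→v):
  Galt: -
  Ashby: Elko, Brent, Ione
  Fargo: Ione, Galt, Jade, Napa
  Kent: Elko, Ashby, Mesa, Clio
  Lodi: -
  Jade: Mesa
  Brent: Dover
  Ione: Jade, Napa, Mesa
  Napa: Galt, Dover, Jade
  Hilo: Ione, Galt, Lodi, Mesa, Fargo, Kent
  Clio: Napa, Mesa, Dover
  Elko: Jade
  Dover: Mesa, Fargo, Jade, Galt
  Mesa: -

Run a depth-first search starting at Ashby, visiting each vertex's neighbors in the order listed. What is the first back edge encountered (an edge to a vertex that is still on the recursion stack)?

DFS from Ashby (visiting each vertex's neighbors in the order listed); mark gray on enter, black on exit:
Ashby gray
  Elko gray
    Jade gray
      Mesa gray
      Mesa black
    Jade black
  Elko black
  Brent gray
    Dover gray
      Dover→Mesa: Mesa black — skip
      Fargo gray
        Ione gray
          Ione→Jade: Jade black — skip
          Napa gray
            Galt gray
            Galt black
            Napa→Dover: Dover is gray → back edge
First back edge: Napa → Dover.

Napa->Dover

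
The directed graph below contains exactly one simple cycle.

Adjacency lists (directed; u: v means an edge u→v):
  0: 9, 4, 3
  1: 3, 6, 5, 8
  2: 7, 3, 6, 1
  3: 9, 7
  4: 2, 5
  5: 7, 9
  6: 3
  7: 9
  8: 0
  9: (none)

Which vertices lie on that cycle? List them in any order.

DFS with gray/black marking from 4:
4 gray
  2 gray
    7 gray
      9 gray
      9 black
    7 black
    3 gray
      3→9: 9 black — skip
      3→7: 7 black — skip
    3 black
    6 gray
      6→3: 3 black — skip
    6 black
    1 gray
      1→3: 3 black — skip
      1→6: 6 black — skip
      5 gray
        5→7: 7 black — skip
        5→9: 9 black — skip
      5 black
      8 gray
        0 gray
          0→9: 9 black — skip
          0→4: 4 is gray → back edge
Back edge closes the cycle 4 → 2 → 1 → 8 → 0 → 4; its vertices are {0, 1, 2, 4, 8}.

0, 1, 2, 4, 8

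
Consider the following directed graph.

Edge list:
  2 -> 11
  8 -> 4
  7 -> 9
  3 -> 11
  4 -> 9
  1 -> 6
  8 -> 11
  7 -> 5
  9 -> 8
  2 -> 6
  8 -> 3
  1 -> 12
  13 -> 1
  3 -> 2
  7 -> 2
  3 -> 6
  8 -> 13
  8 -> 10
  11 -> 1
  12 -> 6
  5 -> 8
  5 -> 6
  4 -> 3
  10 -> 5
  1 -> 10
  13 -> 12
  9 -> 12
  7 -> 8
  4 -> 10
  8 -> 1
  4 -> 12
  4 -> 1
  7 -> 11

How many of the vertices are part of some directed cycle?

10

A vertex is on a directed cycle iff it belongs to a strongly connected component of size ≥ 2 (or has a self-loop).
The vertices on cycles are {1, 2, 3, 4, 5, 8, 9, 10, 11, 13} — 10 in total.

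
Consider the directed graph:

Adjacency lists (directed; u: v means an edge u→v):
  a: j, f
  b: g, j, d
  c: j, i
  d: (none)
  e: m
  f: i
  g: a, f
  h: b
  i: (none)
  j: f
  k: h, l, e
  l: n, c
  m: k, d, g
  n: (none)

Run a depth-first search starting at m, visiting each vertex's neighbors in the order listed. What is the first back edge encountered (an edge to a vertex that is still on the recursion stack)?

e->m

DFS from m (visiting each vertex's neighbors in the order listed); mark gray on enter, black on exit:
m gray
  k gray
    h gray
      b gray
        g gray
          a gray
            j gray
              f gray
                i gray
                i black
              f black
            j black
            a→f: f black — skip
          a black
          g→f: f black — skip
        g black
        b→j: j black — skip
        d gray
        d black
      b black
    h black
    l gray
      n gray
      n black
      c gray
        c→j: j black — skip
        c→i: i black — skip
      c black
    l black
    e gray
      e→m: m is gray → back edge
First back edge: e → m.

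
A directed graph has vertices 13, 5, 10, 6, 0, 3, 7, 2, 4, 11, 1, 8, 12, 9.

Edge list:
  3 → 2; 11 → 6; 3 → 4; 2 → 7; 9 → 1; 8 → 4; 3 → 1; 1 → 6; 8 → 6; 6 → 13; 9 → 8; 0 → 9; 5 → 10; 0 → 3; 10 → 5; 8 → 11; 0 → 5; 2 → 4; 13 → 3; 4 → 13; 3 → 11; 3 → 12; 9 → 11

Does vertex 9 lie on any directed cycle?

No

9 lies on a cycle iff there is a path from 9 back to itself.
Exploring from 9, it never reaches itself; equivalently, its strongly connected component is a singleton.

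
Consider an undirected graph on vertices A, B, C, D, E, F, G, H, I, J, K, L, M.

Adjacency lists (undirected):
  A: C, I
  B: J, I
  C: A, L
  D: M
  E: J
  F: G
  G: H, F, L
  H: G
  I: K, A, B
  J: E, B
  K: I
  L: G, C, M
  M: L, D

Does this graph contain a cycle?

No

DFS, tracking each vertex's parent; an edge to a visited non-parent vertex closes a cycle.
Start from G:
visit G (parent –)
  visit H (parent G)
    H–G: parent, skip
  visit F (parent G)
    F–G: parent, skip
  visit L (parent G)
    L–G: parent, skip
    visit C (parent L)
      visit A (parent C)
        A–C: parent, skip
        visit I (parent A)
          visit K (parent I)
            K–I: parent, skip
          I–A: parent, skip
          visit B (parent I)
            visit J (parent B)
              visit E (parent J)
                E–J: parent, skip
              J–B: parent, skip
            B–I: parent, skip
      C–L: parent, skip
    visit M (parent L)
      M–L: parent, skip
      visit D (parent M)
        D–M: parent, skip
No non-parent visited neighbor found — the graph is a forest.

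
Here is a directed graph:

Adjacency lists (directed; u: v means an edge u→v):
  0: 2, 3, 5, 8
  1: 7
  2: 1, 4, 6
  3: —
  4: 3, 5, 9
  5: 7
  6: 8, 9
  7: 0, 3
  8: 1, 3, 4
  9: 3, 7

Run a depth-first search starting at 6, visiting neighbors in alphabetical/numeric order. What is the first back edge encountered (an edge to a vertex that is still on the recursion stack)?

2→1

DFS from 6 (visiting neighbors in alphabetical/numeric order); mark gray on enter, black on exit:
6 gray
  8 gray
    1 gray
      7 gray
        0 gray
          2 gray
            2→1: 1 is gray → back edge
First back edge: 2 → 1.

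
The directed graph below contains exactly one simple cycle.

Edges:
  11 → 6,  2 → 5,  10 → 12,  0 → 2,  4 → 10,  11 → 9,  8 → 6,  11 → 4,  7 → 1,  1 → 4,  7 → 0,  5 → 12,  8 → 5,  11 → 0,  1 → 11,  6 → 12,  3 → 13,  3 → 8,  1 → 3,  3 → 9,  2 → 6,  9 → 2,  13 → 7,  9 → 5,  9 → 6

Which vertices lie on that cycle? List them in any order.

1, 3, 7, 13

DFS with gray/black marking from 13:
13 gray
  7 gray
    1 gray
      4 gray
        10 gray
          12 gray
          12 black
        10 black
      4 black
      3 gray
        9 gray
          5 gray
            5→12: 12 black — skip
          5 black
          2 gray
            6 gray
              6→12: 12 black — skip
            6 black
            2→5: 5 black — skip
          2 black
          9→6: 6 black — skip
        9 black
        8 gray
          8→5: 5 black — skip
          8→6: 6 black — skip
        8 black
        3→13: 13 is gray → back edge
Back edge closes the cycle 13 → 7 → 1 → 3 → 13; its vertices are {1, 3, 7, 13}.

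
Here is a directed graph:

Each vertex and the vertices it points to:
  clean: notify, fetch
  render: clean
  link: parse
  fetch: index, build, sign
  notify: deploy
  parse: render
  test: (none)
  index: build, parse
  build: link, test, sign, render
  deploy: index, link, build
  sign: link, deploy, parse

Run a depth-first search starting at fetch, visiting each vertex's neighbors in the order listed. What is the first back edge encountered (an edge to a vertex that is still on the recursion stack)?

deploy->index

DFS from fetch (visiting each vertex's neighbors in the order listed); mark gray on enter, black on exit:
fetch gray
  index gray
    build gray
      link gray
        parse gray
          render gray
            clean gray
              notify gray
                deploy gray
                  deploy→index: index is gray → back edge
First back edge: deploy → index.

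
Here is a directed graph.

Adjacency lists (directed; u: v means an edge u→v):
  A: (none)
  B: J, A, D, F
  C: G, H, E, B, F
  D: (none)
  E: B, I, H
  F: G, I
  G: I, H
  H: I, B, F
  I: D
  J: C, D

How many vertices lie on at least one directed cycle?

7

A vertex is on a directed cycle iff it belongs to a strongly connected component of size ≥ 2 (or has a self-loop).
The vertices on cycles are {B, C, E, F, G, H, J} — 7 in total.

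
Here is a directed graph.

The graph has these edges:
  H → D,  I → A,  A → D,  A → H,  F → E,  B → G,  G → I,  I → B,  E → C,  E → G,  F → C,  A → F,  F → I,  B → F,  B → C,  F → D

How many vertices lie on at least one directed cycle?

6

A vertex is on a directed cycle iff it belongs to a strongly connected component of size ≥ 2 (or has a self-loop).
The vertices on cycles are {A, B, E, F, G, I} — 6 in total.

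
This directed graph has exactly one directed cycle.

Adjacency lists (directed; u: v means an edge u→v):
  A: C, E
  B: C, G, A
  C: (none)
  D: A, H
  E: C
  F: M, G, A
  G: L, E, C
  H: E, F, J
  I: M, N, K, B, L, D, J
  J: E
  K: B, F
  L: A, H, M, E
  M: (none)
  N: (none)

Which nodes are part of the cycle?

DFS with gray/black marking from H:
H gray
  E gray
    C gray
    C black
  E black
  F gray
    M gray
    M black
    G gray
      L gray
        A gray
          A→C: C black — skip
          A→E: E black — skip
        A black
        L→H: H is gray → back edge
Back edge closes the cycle H → F → G → L → H; its vertices are {F, G, H, L}.

F, G, H, L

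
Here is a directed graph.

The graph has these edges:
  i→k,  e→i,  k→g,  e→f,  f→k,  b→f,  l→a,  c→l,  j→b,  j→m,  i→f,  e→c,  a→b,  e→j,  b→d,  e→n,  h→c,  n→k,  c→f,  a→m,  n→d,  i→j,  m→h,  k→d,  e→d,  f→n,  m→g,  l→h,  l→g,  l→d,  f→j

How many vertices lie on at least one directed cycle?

8

A vertex is on a directed cycle iff it belongs to a strongly connected component of size ≥ 2 (or has a self-loop).
The vertices on cycles are {a, b, c, f, h, j, l, m} — 8 in total.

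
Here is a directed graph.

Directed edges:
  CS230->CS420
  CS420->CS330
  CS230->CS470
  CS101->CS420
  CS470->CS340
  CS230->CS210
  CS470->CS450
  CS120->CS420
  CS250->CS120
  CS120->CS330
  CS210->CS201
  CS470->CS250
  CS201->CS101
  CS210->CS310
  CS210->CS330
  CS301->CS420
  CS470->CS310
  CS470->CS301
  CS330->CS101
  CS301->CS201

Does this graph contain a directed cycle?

Yes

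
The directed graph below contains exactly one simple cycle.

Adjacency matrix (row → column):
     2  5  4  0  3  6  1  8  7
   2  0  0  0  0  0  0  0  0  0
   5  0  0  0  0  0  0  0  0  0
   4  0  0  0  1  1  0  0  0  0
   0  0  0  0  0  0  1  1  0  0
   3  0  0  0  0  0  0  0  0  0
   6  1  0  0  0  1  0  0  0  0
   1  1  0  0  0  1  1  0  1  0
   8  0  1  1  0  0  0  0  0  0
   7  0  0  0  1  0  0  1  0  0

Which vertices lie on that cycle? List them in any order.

DFS with gray/black marking from 0:
0 gray
  1 gray
    3 gray
    3 black
    2 gray
    2 black
    8 gray
      5 gray
      5 black
      4 gray
        4→3: 3 black — skip
        4→0: 0 is gray → back edge
Back edge closes the cycle 0 → 1 → 8 → 4 → 0; its vertices are {0, 1, 4, 8}.

0, 1, 4, 8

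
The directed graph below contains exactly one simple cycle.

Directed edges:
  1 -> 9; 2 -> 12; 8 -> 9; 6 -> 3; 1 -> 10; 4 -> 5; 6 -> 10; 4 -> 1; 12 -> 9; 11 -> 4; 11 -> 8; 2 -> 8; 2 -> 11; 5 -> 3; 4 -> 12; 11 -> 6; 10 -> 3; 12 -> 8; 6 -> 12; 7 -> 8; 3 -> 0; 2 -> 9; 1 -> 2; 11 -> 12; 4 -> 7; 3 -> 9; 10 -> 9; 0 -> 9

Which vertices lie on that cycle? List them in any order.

1, 2, 4, 11

DFS with gray/black marking from 4:
4 gray
  5 gray
    3 gray
      0 gray
        9 gray
        9 black
      0 black
      3→9: 9 black — skip
    3 black
  5 black
  12 gray
    12→9: 9 black — skip
    8 gray
      8→9: 9 black — skip
    8 black
  12 black
  1 gray
    1→9: 9 black — skip
    2 gray
      11 gray
        11→8: 8 black — skip
        6 gray
          6→12: 12 black — skip
          6→3: 3 black — skip
          10 gray
            10→3: 3 black — skip
            10→9: 9 black — skip
          10 black
        6 black
        11→4: 4 is gray → back edge
Back edge closes the cycle 4 → 1 → 2 → 11 → 4; its vertices are {1, 2, 4, 11}.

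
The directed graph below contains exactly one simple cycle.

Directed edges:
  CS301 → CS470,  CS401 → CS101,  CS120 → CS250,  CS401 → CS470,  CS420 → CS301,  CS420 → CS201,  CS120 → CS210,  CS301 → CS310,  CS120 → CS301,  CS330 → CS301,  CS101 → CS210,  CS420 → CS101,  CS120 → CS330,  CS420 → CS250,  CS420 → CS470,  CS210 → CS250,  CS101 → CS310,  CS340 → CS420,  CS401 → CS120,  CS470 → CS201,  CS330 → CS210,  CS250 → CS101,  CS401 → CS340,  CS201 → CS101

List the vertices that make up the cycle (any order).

DFS with gray/black marking from CS210:
CS210 gray
  CS250 gray
    CS101 gray
      CS101→CS210: CS210 is gray → back edge
Back edge closes the cycle CS210 → CS250 → CS101 → CS210; its vertices are {CS101, CS210, CS250}.

CS101, CS210, CS250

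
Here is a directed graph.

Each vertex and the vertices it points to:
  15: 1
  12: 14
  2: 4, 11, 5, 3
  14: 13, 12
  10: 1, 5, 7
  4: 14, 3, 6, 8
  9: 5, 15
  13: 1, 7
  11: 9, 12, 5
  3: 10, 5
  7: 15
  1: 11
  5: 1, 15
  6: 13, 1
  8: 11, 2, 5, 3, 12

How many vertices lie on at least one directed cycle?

12

A vertex is on a directed cycle iff it belongs to a strongly connected component of size ≥ 2 (or has a self-loop).
The vertices on cycles are {1, 2, 4, 5, 7, 8, 9, 11, 12, 13, 14, 15} — 12 in total.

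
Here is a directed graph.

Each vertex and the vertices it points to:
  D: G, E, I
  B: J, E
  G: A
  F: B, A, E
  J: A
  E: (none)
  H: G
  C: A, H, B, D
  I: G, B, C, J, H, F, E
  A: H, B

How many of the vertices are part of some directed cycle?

A vertex is on a directed cycle iff it belongs to a strongly connected component of size ≥ 2 (or has a self-loop).
The vertices on cycles are {A, B, C, D, G, H, I, J} — 8 in total.

8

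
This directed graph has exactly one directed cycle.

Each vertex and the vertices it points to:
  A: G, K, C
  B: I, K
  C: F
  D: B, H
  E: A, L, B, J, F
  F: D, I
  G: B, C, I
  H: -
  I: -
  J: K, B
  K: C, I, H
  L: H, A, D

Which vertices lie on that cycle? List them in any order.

DFS with gray/black marking from F:
F gray
  D gray
    B gray
      I gray
      I black
      K gray
        C gray
          C→F: F is gray → back edge
Back edge closes the cycle F → D → B → K → C → F; its vertices are {B, C, D, F, K}.

B, C, D, F, K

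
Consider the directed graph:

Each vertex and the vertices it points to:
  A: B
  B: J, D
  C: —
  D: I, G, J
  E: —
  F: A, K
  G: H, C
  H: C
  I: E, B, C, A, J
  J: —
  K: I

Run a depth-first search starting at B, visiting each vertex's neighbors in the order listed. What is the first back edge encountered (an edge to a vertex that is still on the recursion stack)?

I→B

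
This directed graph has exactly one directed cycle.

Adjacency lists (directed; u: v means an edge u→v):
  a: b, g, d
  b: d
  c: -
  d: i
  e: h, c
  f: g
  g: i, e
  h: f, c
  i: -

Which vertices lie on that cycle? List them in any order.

e, f, g, h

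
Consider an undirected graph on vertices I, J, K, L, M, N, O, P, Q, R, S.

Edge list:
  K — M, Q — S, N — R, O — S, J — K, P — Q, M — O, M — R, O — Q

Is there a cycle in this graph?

Yes

DFS, tracking each vertex's parent; an edge to a visited non-parent vertex closes a cycle.
Start from K:
visit K (parent –)
  visit J (parent K)
    J–K: parent, skip
  visit M (parent K)
    M–K: parent, skip
    visit R (parent M)
      visit N (parent R)
        N–R: parent, skip
      R–M: parent, skip
    visit O (parent M)
      visit Q (parent O)
        visit P (parent Q)
          P–Q: parent, skip
        Q–O: parent, skip
        visit S (parent Q)
          S–Q: parent, skip
          S–O: O visited and ≠ parent → cycle
Cycle: O – Q – S – O.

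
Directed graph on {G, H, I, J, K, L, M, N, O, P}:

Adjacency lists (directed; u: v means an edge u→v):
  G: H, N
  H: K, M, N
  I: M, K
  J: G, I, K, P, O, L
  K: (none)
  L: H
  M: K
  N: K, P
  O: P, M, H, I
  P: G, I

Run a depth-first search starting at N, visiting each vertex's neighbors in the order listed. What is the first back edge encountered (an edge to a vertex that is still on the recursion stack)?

H→N

DFS from N (visiting each vertex's neighbors in the order listed); mark gray on enter, black on exit:
N gray
  K gray
  K black
  P gray
    G gray
      H gray
        H→K: K black — skip
        M gray
          M→K: K black — skip
        M black
        H→N: N is gray → back edge
First back edge: H → N.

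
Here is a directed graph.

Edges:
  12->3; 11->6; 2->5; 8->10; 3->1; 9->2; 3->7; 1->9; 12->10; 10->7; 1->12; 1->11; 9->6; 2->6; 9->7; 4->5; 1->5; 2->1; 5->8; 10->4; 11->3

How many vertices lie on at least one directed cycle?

A vertex is on a directed cycle iff it belongs to a strongly connected component of size ≥ 2 (or has a self-loop).
The vertices on cycles are {1, 2, 3, 4, 5, 8, 9, 10, 11, 12} — 10 in total.

10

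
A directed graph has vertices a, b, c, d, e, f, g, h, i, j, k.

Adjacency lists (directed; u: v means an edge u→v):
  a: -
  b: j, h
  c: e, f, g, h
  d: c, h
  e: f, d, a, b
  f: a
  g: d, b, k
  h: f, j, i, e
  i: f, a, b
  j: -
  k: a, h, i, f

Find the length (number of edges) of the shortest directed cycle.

3

For each vertex v, BFS finds the shortest path from v back to v.
The shortest such closed walk is c → g → d → c, length 3.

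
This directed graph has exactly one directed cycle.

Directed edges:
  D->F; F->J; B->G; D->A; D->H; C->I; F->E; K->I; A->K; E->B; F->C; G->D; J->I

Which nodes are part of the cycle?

DFS with gray/black marking from D:
D gray
  F gray
    C gray
      I gray
      I black
    C black
    J gray
      J→I: I black — skip
    J black
    E gray
      B gray
        G gray
          G→D: D is gray → back edge
Back edge closes the cycle D → F → E → B → G → D; its vertices are {B, D, E, F, G}.

B, D, E, F, G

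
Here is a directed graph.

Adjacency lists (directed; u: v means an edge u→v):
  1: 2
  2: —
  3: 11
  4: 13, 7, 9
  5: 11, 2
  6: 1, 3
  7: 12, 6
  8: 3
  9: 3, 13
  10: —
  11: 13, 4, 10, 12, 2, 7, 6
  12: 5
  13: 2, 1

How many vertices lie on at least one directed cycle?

A vertex is on a directed cycle iff it belongs to a strongly connected component of size ≥ 2 (or has a self-loop).
The vertices on cycles are {3, 4, 5, 6, 7, 9, 11, 12} — 8 in total.

8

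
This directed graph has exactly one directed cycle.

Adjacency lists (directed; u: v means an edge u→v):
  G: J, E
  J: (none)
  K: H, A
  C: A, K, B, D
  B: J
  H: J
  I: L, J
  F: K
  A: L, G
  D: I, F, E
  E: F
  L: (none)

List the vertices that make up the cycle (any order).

DFS with gray/black marking from K:
K gray
  H gray
    J gray
    J black
  H black
  A gray
    L gray
    L black
    G gray
      G→J: J black — skip
      E gray
        F gray
          F→K: K is gray → back edge
Back edge closes the cycle K → A → G → E → F → K; its vertices are {A, E, F, G, K}.

A, E, F, G, K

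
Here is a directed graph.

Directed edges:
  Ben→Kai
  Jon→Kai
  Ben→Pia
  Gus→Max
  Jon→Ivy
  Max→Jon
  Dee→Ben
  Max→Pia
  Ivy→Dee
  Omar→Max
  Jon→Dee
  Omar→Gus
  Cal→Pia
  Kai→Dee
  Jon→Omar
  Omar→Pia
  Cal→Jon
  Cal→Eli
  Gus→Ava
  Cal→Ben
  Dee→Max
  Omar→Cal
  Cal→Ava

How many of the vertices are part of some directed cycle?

9

A vertex is on a directed cycle iff it belongs to a strongly connected component of size ≥ 2 (or has a self-loop).
The vertices on cycles are {Ben, Cal, Dee, Gus, Ivy, Jon, Kai, Max, Omar} — 9 in total.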